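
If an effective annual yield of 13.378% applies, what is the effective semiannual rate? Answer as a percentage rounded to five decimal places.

6.47911%

The per-half-year rate i satisfies (1 + i)^2 = 1 + 0.13378.
i = 1.13378^(1/2) − 1 = 0.0647911 = 6.47911%.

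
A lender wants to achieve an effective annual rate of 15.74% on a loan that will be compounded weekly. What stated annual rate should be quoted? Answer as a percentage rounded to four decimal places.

14.6382%

(1 + r/52)^52 − 1 = 0.1574, so 1 + r/52 = 1.1574^(1/52).
r/52 = 0.002815, so r = 0.146382 = 14.6382%.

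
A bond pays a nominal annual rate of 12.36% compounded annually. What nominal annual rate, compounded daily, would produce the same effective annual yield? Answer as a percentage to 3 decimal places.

Compounded annually, EAR = nominal = 0.123600.
Solve (1 + r/365)^365 = 1.123600: r/365 = 1.123600^(1/365) − 1 = 0.000319, so r = 0.116556 = 11.656%.

11.656%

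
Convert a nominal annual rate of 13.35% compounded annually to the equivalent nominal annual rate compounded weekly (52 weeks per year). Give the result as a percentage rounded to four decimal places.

Compounded annually, EAR = nominal = 0.133500.
Solve (1 + r/52)^52 = 1.133500: r/52 = 1.133500^(1/52) − 1 = 0.002413, so r = 0.125461 = 12.5461%.

12.5461%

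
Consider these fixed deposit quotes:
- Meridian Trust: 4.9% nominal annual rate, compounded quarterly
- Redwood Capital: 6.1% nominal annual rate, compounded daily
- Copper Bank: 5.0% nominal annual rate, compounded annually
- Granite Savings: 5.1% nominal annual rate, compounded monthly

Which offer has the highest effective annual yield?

Meridian Trust: (1 + 0.049/4)^4 − 1 = 4.991%
Redwood Capital: (1 + 0.061/365)^365 − 1 = 6.289%
Copper Bank: compounded annually, EAR = 5.000%
Granite Savings: (1 + 0.051/12)^12 − 1 = 5.221%
The highest effective annual rate is Redwood Capital at 6.289%.

Redwood Capital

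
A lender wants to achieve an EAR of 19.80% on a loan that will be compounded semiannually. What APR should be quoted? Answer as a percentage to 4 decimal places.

18.9064%

(1 + r/2)^2 − 1 = 0.1980, so 1 + r/2 = 1.1980^(1/2).
r/2 = 0.094532, so r = 0.189064 = 18.9064%.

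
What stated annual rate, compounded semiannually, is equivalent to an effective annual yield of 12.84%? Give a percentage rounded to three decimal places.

12.452%

(1 + r/2)^2 − 1 = 0.1284, so 1 + r/2 = 1.1284^(1/2).
r/2 = 0.062262, so r = 0.124523 = 12.452%.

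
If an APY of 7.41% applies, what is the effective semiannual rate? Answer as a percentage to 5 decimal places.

3.63880%

The per-half-year rate i satisfies (1 + i)^2 = 1 + 0.0741.
i = 1.0741^(1/2) − 1 = 0.0363880 = 3.63880%.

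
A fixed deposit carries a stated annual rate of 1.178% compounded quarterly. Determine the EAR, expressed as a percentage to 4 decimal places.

EAR = (1 + 0.01178/4)^4 − 1.
= (1 + 0.002945)^4 − 1 = 1.011832 − 1 = 1.1832%.

1.1832%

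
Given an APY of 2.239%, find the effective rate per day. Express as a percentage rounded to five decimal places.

0.00607%

The per-day rate i satisfies (1 + i)^365 = 1 + 0.02239.
i = 1.02239^(1/365) − 1 = 0.0000607 = 0.00607%.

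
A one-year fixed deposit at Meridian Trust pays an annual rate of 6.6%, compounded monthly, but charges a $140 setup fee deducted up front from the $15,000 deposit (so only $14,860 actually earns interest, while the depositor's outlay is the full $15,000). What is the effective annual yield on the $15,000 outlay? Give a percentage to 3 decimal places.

5.807%

Value after one year: 14,860 × (1 + 0.066/12)^12 = 14,860 × 1.068034 = $15,870.98.
Effective yield on the $15,000 outlay: 15,870.98 / 15,000 − 1 = 0.058065 = 5.807%.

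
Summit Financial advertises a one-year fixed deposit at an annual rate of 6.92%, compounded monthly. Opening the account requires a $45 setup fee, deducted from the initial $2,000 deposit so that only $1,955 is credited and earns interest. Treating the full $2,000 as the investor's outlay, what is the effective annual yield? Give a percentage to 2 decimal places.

4.73%

Value after one year: 1,955 × (1 + 0.0692/12)^12 = 1,955 × 1.071438 = $2,094.66.
Effective yield on the $2,000 outlay: 2,094.66 / 2,000 − 1 = 0.047330 = 4.73%.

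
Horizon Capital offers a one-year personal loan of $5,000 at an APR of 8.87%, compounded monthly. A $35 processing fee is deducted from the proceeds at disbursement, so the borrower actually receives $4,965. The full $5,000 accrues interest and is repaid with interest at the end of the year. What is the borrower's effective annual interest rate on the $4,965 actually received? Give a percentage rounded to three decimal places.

10.010%

Amount owed after one year: 5,000 × (1 + 0.0887/12)^12 = 5,000 × 1.092396 = $5,461.98.
Effective rate on net proceeds: 5,461.98 / 4,965 − 1 = 0.100097 = 10.010%.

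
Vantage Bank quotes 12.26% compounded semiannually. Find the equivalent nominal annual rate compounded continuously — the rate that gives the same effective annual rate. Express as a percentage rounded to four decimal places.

11.8989%

EAR = (1 + 0.1226/2)^2 − 1 = 0.126358.
Equivalent continuous rate: r = ln(1 + 0.126358) = 0.118989 = 11.8989%.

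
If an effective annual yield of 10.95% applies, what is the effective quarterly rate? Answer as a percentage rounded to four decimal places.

2.6318%

The per-quarter rate i satisfies (1 + i)^4 = 1 + 0.1095.
i = 1.1095^(1/4) − 1 = 0.0263177 = 2.6318%.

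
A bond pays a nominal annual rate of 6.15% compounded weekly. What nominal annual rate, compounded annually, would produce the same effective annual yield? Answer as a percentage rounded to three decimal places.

EAR = (1 + 0.0615/52)^52 − 1 = 0.063392.
Compounded annually, the equivalent nominal rate is the EAR itself: 6.339%.

6.339%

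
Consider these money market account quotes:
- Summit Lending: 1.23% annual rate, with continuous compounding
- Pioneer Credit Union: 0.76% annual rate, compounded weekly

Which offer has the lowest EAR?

Pioneer Credit Union

Summit Lending: e^0.0123 − 1 = 1.238%
Pioneer Credit Union: (1 + 0.0076/52)^52 − 1 = 0.763%
The lowest effective annual rate is Pioneer Credit Union at 0.763%.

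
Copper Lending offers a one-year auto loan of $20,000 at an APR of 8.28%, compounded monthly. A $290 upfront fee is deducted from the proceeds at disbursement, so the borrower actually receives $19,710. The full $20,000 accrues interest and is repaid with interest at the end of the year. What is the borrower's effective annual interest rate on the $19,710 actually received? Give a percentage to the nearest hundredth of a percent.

Amount owed after one year: 20,000 × (1 + 0.0828/12)^12 = 20,000 × 1.086016 = $21,720.31.
Effective rate on net proceeds: 21,720.31 / 19,710 − 1 = 0.101995 = 10.20%.

10.20%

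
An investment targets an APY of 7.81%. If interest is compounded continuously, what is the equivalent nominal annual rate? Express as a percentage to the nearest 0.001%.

Continuous: nominal r satisfies e^r − 1 = 0.0781.
r = ln(1 + 0.0781) = ln(1.0781) = 0.075200 = 7.520%.

7.520%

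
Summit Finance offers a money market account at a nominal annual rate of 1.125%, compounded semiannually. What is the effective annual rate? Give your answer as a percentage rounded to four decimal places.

1.1282%

EAR = (1 + 0.01125/2)^2 − 1.
= 1.011282 − 1 = 1.1282%.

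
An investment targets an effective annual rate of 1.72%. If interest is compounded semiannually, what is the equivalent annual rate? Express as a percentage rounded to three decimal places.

1.713%

(1 + r/2)^2 − 1 = 0.0172, so 1 + r/2 = 1.0172^(1/2).
r/2 = 0.008563, so r = 0.017127 = 1.713%.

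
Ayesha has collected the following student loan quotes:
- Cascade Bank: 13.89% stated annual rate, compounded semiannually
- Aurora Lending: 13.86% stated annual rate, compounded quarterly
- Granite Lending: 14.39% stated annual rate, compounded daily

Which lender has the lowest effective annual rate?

Cascade Bank

Cascade Bank: (1 + 0.1389/2)^2 − 1 = 14.372%
Aurora Lending: (1 + 0.1386/4)^4 − 1 = 14.597%
Granite Lending: (1 + 0.1439/365)^365 − 1 = 15.474%
The lowest effective annual rate is Cascade Bank at 14.372%.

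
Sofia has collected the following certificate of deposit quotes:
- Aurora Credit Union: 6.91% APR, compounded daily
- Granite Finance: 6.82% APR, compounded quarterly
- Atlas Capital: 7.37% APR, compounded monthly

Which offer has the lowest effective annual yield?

Aurora Credit Union: (1 + 0.0691/365)^365 − 1 = 7.154%
Granite Finance: (1 + 0.0682/4)^4 − 1 = 6.996%
Atlas Capital: (1 + 0.0737/12)^12 − 1 = 7.624%
The lowest effective annual rate is Granite Finance at 6.996%.

Granite Finance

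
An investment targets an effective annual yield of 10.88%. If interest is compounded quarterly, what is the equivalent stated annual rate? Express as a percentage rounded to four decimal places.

(1 + r/4)^4 − 1 = 0.1088, so 1 + r/4 = 1.1088^(1/4).
r/4 = 0.026156, so r = 0.104623 = 10.4623%.

10.4623%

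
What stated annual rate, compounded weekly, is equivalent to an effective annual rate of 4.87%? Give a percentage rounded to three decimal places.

(1 + r/52)^52 − 1 = 0.0487, so 1 + r/52 = 1.0487^(1/52).
r/52 = 0.000915, so r = 0.047573 = 4.757%.

4.757%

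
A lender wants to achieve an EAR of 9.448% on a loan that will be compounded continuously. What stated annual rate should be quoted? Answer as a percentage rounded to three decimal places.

Continuous: nominal r satisfies e^r − 1 = 0.09448.
r = ln(1 + 0.09448) = ln(1.09448) = 0.090279 = 9.028%.

9.028%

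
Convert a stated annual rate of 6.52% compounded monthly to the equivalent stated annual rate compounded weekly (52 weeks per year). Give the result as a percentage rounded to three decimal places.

EAR = (1 + 0.0652/12)^12 − 1 = 0.067184.
Solve (1 + r/52)^52 = 1.067184: r/52 = 1.067184^(1/52) − 1 = 0.001251, so r = 0.065064 = 6.506%.

6.506%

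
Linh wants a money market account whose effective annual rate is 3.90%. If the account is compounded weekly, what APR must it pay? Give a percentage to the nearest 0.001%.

3.827%

(1 + r/52)^52 − 1 = 0.0390, so 1 + r/52 = 1.0390^(1/52).
r/52 = 0.000736, so r = 0.038273 = 3.827%.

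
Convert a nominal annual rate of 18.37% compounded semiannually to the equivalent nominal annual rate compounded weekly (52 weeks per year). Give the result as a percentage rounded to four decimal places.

17.6044%

EAR = (1 + 0.1837/2)^2 − 1 = 0.192136.
Solve (1 + r/52)^52 = 1.192136: r/52 = 1.192136^(1/52) − 1 = 0.003385, so r = 0.176044 = 17.6044%.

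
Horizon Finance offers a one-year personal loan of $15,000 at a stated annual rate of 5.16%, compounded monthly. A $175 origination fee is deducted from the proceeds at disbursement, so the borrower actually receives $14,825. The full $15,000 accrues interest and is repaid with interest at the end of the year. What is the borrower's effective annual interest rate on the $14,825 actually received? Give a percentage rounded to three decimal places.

6.527%

Amount owed after one year: 15,000 × (1 + 0.0516/12)^12 = 15,000 × 1.052838 = $15,792.57.
Effective rate on net proceeds: 15,792.57 / 14,825 − 1 = 0.065266 = 6.527%.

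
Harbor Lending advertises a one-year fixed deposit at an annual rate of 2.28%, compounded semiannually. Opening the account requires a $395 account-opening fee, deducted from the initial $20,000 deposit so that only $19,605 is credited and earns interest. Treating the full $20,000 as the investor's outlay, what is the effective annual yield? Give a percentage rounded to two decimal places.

0.27%

Value after one year: 19,605 × (1 + 0.0228/2)^2 = 19,605 × 1.022930 = $20,054.54.
Effective yield on the $20,000 outlay: 20,054.54 / 20,000 − 1 = 0.002727 = 0.27%.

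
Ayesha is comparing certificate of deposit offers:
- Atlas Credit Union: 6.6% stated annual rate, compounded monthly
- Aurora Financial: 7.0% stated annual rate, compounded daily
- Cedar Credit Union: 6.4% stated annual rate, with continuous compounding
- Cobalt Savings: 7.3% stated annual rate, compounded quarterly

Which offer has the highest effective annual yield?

Atlas Credit Union: (1 + 0.066/12)^12 − 1 = 6.803%
Aurora Financial: (1 + 0.070/365)^365 − 1 = 7.250%
Cedar Credit Union: e^0.064 − 1 = 6.609%
Cobalt Savings: (1 + 0.073/4)^4 − 1 = 7.502%
The highest effective annual rate is Cobalt Savings at 7.502%.

Cobalt Savings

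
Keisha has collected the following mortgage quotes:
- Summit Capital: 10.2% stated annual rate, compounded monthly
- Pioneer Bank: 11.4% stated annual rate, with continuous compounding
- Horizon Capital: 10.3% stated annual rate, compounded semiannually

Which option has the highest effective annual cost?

Pioneer Bank

Summit Capital: (1 + 0.102/12)^12 − 1 = 10.691%
Pioneer Bank: e^0.114 − 1 = 12.075%
Horizon Capital: (1 + 0.103/2)^2 − 1 = 10.565%
The highest effective annual rate is Pioneer Bank at 12.075%.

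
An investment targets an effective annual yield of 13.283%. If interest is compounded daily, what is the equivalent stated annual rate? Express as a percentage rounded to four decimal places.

12.4740%

(1 + r/365)^365 − 1 = 0.13283, so 1 + r/365 = 1.13283^(1/365).
r/365 = 0.000342, so r = 0.124740 = 12.4740%.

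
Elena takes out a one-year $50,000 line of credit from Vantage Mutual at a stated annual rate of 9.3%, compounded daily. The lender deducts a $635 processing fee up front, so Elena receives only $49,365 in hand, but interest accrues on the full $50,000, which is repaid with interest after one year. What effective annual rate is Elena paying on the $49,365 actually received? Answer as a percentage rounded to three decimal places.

11.157%

Amount owed after one year: 50,000 × (1 + 0.093/365)^365 = 50,000 × 1.097449 = $54,872.44.
Effective rate on net proceeds: 54,872.44 / 49,365 − 1 = 0.111566 = 11.157%.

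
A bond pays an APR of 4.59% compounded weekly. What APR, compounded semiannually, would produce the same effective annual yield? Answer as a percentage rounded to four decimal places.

EAR = (1 + 0.0459/52)^52 − 1 = 0.046949.
Solve (1 + r/2)^2 = 1.046949: r/2 = 1.046949^(1/2) − 1 = 0.023205, so r = 0.046410 = 4.6410%.

4.6410%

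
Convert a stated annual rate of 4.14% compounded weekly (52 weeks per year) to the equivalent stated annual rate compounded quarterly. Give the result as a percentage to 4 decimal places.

EAR = (1 + 0.0414/52)^52 − 1 = 0.042252.
Solve (1 + r/4)^4 = 1.042252: r/4 = 1.042252^(1/4) − 1 = 0.010400, so r = 0.041598 = 4.1598%.

4.1598%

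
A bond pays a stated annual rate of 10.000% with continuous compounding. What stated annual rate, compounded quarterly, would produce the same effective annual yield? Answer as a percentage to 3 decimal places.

10.126%

EAR under continuous compounding: e^0.10000 − 1 = 0.105171.
Solve (1 + r/4)^4 = 1.105171: r/4 = 1.105171^(1/4) − 1 = 0.025315, so r = 0.101260 = 10.126%.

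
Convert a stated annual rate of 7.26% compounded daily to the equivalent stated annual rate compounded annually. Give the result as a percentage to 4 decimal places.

7.5293%

EAR = (1 + 0.0726/365)^365 − 1 = 0.075293.
Compounded annually, the equivalent nominal rate is the EAR itself: 7.5293%.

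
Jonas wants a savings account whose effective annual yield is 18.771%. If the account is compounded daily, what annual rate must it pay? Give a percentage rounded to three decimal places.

17.207%

(1 + r/365)^365 − 1 = 0.18771, so 1 + r/365 = 1.18771^(1/365).
r/365 = 0.000471, so r = 0.172068 = 17.207%.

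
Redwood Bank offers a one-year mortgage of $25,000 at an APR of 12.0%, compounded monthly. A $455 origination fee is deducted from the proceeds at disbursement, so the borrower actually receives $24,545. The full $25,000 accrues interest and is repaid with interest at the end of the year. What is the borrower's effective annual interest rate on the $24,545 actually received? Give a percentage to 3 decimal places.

14.771%

Amount owed after one year: 25,000 × (1 + 0.120/12)^12 = 25,000 × 1.126825 = $28,170.63.
Effective rate on net proceeds: 28,170.63 / 24,545 − 1 = 0.147713 = 14.771%.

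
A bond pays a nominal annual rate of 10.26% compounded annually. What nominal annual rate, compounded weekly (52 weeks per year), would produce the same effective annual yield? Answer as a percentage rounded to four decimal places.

9.7763%

Compounded annually, EAR = nominal = 0.102600.
Solve (1 + r/52)^52 = 1.102600: r/52 = 1.102600^(1/52) − 1 = 0.001880, so r = 0.097763 = 9.7763%.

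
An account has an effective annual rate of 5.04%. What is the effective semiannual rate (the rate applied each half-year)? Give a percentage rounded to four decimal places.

2.4890%

The per-half-year rate i satisfies (1 + i)^2 = 1 + 0.0504.
i = 1.0504^(1/2) − 1 = 0.0248902 = 2.4890%.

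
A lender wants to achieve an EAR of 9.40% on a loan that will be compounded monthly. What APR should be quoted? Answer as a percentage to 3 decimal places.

9.018%

(1 + r/12)^12 − 1 = 0.0940, so 1 + r/12 = 1.0940^(1/12).
r/12 = 0.007515, so r = 0.090178 = 9.018%.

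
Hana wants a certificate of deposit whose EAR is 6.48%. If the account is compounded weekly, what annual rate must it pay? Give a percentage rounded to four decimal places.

(1 + r/52)^52 − 1 = 0.0648, so 1 + r/52 = 1.0648^(1/52).
r/52 = 0.001208, so r = 0.062825 = 6.2825%.

6.2825%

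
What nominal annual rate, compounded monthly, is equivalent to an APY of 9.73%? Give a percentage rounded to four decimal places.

9.3213%

(1 + r/12)^12 − 1 = 0.0973, so 1 + r/12 = 1.0973^(1/12).
r/12 = 0.007768, so r = 0.093213 = 9.3213%.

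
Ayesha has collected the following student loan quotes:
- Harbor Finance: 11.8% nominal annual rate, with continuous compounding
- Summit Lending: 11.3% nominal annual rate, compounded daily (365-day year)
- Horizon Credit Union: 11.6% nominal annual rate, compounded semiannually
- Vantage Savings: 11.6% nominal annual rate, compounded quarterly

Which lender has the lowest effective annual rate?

Horizon Credit Union

Harbor Finance: e^0.118 − 1 = 12.524%
Summit Lending: (1 + 0.113/365)^365 − 1 = 11.961%
Horizon Credit Union: (1 + 0.116/2)^2 − 1 = 11.936%
Vantage Savings: (1 + 0.116/4)^4 − 1 = 12.114%
The lowest effective annual rate is Horizon Credit Union at 11.936%.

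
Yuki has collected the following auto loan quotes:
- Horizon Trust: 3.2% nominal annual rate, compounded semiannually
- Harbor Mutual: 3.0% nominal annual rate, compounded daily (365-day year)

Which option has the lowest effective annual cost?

Harbor Mutual

Horizon Trust: (1 + 0.032/2)^2 − 1 = 3.226%
Harbor Mutual: (1 + 0.030/365)^365 − 1 = 3.045%
The lowest effective annual rate is Harbor Mutual at 3.045%.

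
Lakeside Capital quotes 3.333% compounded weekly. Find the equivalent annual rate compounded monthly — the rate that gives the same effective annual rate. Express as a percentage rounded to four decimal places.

3.3366%

EAR = (1 + 0.03333/52)^52 − 1 = 0.033881.
Solve (1 + r/12)^12 = 1.033881: r/12 = 1.033881^(1/12) − 1 = 0.002780, so r = 0.033366 = 3.3366%.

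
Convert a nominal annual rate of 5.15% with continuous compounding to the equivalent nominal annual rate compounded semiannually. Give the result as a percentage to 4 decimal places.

EAR under continuous compounding: e^0.0515 − 1 = 0.052849.
Solve (1 + r/2)^2 = 1.052849: r/2 = 1.052849^(1/2) − 1 = 0.026084, so r = 0.052169 = 5.2169%.

5.2169%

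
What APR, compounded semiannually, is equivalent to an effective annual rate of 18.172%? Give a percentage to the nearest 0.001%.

17.414%

(1 + r/2)^2 − 1 = 0.18172, so 1 + r/2 = 1.18172^(1/2).
r/2 = 0.087069, so r = 0.174139 = 17.414%.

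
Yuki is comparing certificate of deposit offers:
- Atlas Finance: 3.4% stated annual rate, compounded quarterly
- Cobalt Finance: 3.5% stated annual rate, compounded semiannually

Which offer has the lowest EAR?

Atlas Finance

Atlas Finance: (1 + 0.034/4)^4 − 1 = 3.444%
Cobalt Finance: (1 + 0.035/2)^2 − 1 = 3.531%
The lowest effective annual rate is Atlas Finance at 3.444%.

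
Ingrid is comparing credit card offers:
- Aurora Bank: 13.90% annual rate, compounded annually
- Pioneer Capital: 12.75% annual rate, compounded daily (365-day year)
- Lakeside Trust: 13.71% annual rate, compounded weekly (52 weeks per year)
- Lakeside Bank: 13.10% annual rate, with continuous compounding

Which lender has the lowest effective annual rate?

Aurora Bank: compounded annually, EAR = 13.900%
Pioneer Capital: (1 + 0.1275/365)^365 − 1 = 13.596%
Lakeside Trust: (1 + 0.1371/52)^52 − 1 = 14.674%
Lakeside Bank: e^0.1310 − 1 = 13.997%
The lowest effective annual rate is Pioneer Capital at 13.596%.

Pioneer Capital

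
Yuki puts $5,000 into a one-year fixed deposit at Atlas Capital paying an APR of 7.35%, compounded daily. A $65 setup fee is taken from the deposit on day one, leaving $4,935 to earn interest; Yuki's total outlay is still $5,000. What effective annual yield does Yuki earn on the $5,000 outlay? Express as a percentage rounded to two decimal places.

6.23%

Value after one year: 4,935 × (1 + 0.0735/365)^365 = 4,935 × 1.076261 = $5,311.35.
Effective yield on the $5,000 outlay: 5,311.35 / 5,000 − 1 = 0.062269 = 6.23%.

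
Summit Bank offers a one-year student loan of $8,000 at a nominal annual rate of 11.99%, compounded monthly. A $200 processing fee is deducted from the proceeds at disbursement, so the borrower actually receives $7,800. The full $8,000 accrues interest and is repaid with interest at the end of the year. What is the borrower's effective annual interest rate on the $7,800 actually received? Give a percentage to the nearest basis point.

15.56%

Amount owed after one year: 8,000 × (1 + 0.1199/12)^12 = 8,000 × 1.126713 = $9,013.71.
Effective rate on net proceeds: 9,013.71 / 7,800 − 1 = 0.155604 = 15.56%.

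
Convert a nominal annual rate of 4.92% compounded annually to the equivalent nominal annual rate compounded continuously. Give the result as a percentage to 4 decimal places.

Compounded annually, EAR = nominal = 0.049200.
Equivalent continuous rate: r = ln(1 + 0.049200) = 0.048028 = 4.8028%.

4.8028%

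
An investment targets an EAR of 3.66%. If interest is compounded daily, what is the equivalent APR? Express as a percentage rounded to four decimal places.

(1 + r/365)^365 − 1 = 0.0366, so 1 + r/365 = 1.0366^(1/365).
r/365 = 0.000098, so r = 0.035948 = 3.5948%.

3.5948%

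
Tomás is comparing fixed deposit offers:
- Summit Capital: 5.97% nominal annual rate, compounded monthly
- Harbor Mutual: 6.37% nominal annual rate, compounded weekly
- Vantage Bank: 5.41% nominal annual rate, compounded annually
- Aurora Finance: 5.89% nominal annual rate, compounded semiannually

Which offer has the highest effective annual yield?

Harbor Mutual

Summit Capital: (1 + 0.0597/12)^12 − 1 = 6.136%
Harbor Mutual: (1 + 0.0637/52)^52 − 1 = 6.573%
Vantage Bank: compounded annually, EAR = 5.410%
Aurora Finance: (1 + 0.0589/2)^2 − 1 = 5.977%
The highest effective annual rate is Harbor Mutual at 6.573%.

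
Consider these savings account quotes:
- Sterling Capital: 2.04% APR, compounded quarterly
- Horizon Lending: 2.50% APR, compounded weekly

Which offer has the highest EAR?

Horizon Lending

Sterling Capital: (1 + 0.0204/4)^4 − 1 = 2.056%
Horizon Lending: (1 + 0.0250/52)^52 − 1 = 2.531%
The highest effective annual rate is Horizon Lending at 2.531%.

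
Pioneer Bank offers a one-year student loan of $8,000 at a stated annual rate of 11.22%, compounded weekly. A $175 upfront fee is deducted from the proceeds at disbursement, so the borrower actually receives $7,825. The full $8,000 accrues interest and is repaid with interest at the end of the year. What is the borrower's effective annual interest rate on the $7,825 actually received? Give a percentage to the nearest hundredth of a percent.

14.36%

Amount owed after one year: 8,000 × (1 + 0.1122/52)^52 = 8,000 × 1.118601 = $8,948.81.
Effective rate on net proceeds: 8,948.81 / 7,825 − 1 = 0.143618 = 14.36%.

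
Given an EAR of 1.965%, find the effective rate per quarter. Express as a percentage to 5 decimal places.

0.48767%

The per-quarter rate i satisfies (1 + i)^4 = 1 + 0.01965.
i = 1.01965^(1/4) − 1 = 0.0048767 = 0.48767%.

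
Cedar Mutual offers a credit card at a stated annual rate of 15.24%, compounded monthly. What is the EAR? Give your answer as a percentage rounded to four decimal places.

EAR = (1 + 0.1524/12)^12 − 1.
= (1 + 0.012700)^12 − 1 = 1.163509 − 1 = 16.3509%.

16.3509%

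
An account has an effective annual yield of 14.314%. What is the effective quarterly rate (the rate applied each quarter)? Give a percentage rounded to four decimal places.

3.4010%

The per-quarter rate i satisfies (1 + i)^4 = 1 + 0.14314.
i = 1.14314^(1/4) − 1 = 0.0340103 = 3.4010%.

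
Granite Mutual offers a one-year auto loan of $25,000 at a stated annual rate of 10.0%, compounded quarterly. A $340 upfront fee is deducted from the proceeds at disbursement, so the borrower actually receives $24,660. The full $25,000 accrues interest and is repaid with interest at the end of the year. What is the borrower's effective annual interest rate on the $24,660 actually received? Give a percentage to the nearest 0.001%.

Amount owed after one year: 25,000 × (1 + 0.100/4)^4 = 25,000 × 1.103813 = $27,595.32.
Effective rate on net proceeds: 27,595.32 / 24,660 − 1 = 0.119032 = 11.903%.

11.903%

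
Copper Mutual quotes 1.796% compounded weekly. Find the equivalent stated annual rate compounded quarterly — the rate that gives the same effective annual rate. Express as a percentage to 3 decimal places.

EAR = (1 + 0.01796/52)^52 − 1 = 0.018119.
Solve (1 + r/4)^4 = 1.018119: r/4 = 1.018119^(1/4) − 1 = 0.004499, so r = 0.017997 = 1.800%.

1.800%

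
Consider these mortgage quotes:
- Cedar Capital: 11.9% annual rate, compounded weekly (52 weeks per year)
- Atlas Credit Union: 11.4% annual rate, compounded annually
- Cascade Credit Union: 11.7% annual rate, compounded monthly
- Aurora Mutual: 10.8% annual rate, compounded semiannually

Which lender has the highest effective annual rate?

Cedar Capital

Cedar Capital: (1 + 0.119/52)^52 − 1 = 12.622%
Atlas Credit Union: compounded annually, EAR = 11.400%
Cascade Credit Union: (1 + 0.117/12)^12 − 1 = 12.348%
Aurora Mutual: (1 + 0.108/2)^2 − 1 = 11.092%
The highest effective annual rate is Cedar Capital at 12.622%.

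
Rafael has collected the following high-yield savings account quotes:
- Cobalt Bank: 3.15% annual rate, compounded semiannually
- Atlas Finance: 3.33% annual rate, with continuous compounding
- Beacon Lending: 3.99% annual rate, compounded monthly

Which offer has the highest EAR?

Beacon Lending

Cobalt Bank: (1 + 0.0315/2)^2 − 1 = 3.175%
Atlas Finance: e^0.0333 − 1 = 3.386%
Beacon Lending: (1 + 0.0399/12)^12 − 1 = 4.064%
The highest effective annual rate is Beacon Lending at 4.064%.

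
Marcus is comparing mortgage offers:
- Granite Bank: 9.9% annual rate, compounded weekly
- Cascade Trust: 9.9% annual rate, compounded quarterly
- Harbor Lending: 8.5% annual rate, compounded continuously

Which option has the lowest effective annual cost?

Granite Bank: (1 + 0.099/52)^52 − 1 = 10.396%
Cascade Trust: (1 + 0.099/4)^4 − 1 = 10.274%
Harbor Lending: e^0.085 − 1 = 8.872%
The lowest effective annual rate is Harbor Lending at 8.872%.

Harbor Lending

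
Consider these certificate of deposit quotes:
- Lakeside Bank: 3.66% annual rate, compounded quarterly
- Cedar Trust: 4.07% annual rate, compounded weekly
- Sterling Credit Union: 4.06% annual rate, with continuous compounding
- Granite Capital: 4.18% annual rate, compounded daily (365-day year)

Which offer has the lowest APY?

Lakeside Bank

Lakeside Bank: (1 + 0.0366/4)^4 − 1 = 3.711%
Cedar Trust: (1 + 0.0407/52)^52 − 1 = 4.152%
Sterling Credit Union: e^0.0406 − 1 = 4.144%
Granite Capital: (1 + 0.0418/365)^365 − 1 = 4.268%
The lowest effective annual rate is Lakeside Bank at 3.711%.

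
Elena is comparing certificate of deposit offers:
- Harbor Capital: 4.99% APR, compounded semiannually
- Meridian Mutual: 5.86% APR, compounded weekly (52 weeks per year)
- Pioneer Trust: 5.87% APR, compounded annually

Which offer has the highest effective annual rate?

Meridian Mutual

Harbor Capital: (1 + 0.0499/2)^2 − 1 = 5.052%
Meridian Mutual: (1 + 0.0586/52)^52 − 1 = 6.032%
Pioneer Trust: compounded annually, EAR = 5.870%
The highest effective annual rate is Meridian Mutual at 6.032%.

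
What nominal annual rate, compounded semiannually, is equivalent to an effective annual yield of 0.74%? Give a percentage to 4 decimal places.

(1 + r/2)^2 − 1 = 0.0074, so 1 + r/2 = 1.0074^(1/2).
r/2 = 0.003693, so r = 0.007386 = 0.7386%.

0.7386%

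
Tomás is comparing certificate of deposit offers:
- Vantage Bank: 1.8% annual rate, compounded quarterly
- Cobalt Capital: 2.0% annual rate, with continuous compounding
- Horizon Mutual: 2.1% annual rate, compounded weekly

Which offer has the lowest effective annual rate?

Vantage Bank

Vantage Bank: (1 + 0.018/4)^4 − 1 = 1.812%
Cobalt Capital: e^0.020 − 1 = 2.020%
Horizon Mutual: (1 + 0.021/52)^52 − 1 = 2.122%
The lowest effective annual rate is Vantage Bank at 1.812%.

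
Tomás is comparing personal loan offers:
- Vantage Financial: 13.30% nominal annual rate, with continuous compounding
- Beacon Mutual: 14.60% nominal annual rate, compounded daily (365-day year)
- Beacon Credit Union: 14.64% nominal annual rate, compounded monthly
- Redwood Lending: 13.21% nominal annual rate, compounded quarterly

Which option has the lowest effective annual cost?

Vantage Financial: e^0.1330 − 1 = 14.225%
Beacon Mutual: (1 + 0.1460/365)^365 − 1 = 15.716%
Beacon Credit Union: (1 + 0.1464/12)^12 − 1 = 15.663%
Redwood Lending: (1 + 0.1321/4)^4 − 1 = 13.879%
The lowest effective annual rate is Redwood Lending at 13.879%.

Redwood Lending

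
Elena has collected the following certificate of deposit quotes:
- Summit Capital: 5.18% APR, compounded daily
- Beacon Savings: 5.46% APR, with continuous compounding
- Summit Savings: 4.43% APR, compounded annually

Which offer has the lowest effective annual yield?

Summit Capital: (1 + 0.0518/365)^365 − 1 = 5.316%
Beacon Savings: e^0.0546 − 1 = 5.612%
Summit Savings: compounded annually, EAR = 4.430%
The lowest effective annual rate is Summit Savings at 4.430%.

Summit Savings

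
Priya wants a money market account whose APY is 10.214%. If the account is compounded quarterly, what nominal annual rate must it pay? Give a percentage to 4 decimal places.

9.8446%

(1 + r/4)^4 − 1 = 0.10214, so 1 + r/4 = 1.10214^(1/4).
r/4 = 0.024611, so r = 0.098446 = 9.8446%.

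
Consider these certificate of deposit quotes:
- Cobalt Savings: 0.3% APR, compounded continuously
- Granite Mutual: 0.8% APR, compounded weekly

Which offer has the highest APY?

Cobalt Savings: e^0.003 − 1 = 0.300%
Granite Mutual: (1 + 0.008/52)^52 − 1 = 0.803%
The highest effective annual rate is Granite Mutual at 0.803%.

Granite Mutual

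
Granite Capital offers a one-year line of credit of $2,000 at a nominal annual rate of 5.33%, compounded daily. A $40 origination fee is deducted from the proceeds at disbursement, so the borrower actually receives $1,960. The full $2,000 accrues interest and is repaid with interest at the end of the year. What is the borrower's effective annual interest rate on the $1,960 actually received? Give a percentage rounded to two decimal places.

7.63%

Amount owed after one year: 2,000 × (1 + 0.0533/365)^365 = 2,000 × 1.054742 = $2,109.48.
Effective rate on net proceeds: 2,109.48 / 1,960 − 1 = 0.076267 = 7.63%.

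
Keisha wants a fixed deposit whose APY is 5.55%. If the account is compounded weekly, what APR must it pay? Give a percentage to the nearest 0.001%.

5.404%

(1 + r/52)^52 − 1 = 0.0555, so 1 + r/52 = 1.0555^(1/52).
r/52 = 0.001039, so r = 0.054043 = 5.404%.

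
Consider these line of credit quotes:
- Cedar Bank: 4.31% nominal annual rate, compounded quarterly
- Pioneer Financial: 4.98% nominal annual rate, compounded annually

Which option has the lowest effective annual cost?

Cedar Bank

Cedar Bank: (1 + 0.0431/4)^4 − 1 = 4.380%
Pioneer Financial: compounded annually, EAR = 4.980%
The lowest effective annual rate is Cedar Bank at 4.380%.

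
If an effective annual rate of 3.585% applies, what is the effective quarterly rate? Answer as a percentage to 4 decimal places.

The per-quarter rate i satisfies (1 + i)^4 = 1 + 0.03585.
i = 1.03585^(1/4) − 1 = 0.0088445 = 0.8844%.

0.8844%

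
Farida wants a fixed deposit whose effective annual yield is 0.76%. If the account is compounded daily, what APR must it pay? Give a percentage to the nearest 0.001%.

(1 + r/365)^365 − 1 = 0.0076, so 1 + r/365 = 1.0076^(1/365).
r/365 = 0.000021, so r = 0.007571 = 0.757%.

0.757%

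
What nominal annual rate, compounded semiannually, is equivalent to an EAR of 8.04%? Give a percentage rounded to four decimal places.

7.8846%

(1 + r/2)^2 − 1 = 0.0804, so 1 + r/2 = 1.0804^(1/2).
r/2 = 0.039423, so r = 0.078846 = 7.8846%.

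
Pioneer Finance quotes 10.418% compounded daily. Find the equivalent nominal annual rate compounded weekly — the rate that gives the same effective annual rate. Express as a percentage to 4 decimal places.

EAR = (1 + 0.10418/365)^365 − 1 = 0.109784.
Solve (1 + r/52)^52 = 1.109784: r/52 = 1.109784^(1/52) − 1 = 0.002005, so r = 0.104270 = 10.4270%.

10.4270%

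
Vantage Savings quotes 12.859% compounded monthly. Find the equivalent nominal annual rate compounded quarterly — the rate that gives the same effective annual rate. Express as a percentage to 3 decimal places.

EAR = (1 + 0.12859/12)^12 − 1 = 0.136446.
Solve (1 + r/4)^4 = 1.136446: r/4 = 1.136446^(1/4) − 1 = 0.032493, so r = 0.129973 = 12.997%.

12.997%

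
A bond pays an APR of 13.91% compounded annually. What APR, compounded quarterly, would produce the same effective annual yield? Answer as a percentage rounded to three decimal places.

13.238%

Compounded annually, EAR = nominal = 0.139100.
Solve (1 + r/4)^4 = 1.139100: r/4 = 1.139100^(1/4) − 1 = 0.033095, so r = 0.132382 = 13.238%.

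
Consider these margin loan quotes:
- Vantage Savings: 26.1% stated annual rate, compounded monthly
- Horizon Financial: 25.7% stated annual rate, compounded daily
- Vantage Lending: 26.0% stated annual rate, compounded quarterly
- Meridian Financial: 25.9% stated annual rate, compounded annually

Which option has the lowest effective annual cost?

Vantage Savings: (1 + 0.261/12)^12 − 1 = 29.460%
Horizon Financial: (1 + 0.257/365)^365 − 1 = 29.293%
Vantage Lending: (1 + 0.260/4)^4 − 1 = 28.647%
Meridian Financial: compounded annually, EAR = 25.900%
The lowest effective annual rate is Meridian Financial at 25.900%.

Meridian Financial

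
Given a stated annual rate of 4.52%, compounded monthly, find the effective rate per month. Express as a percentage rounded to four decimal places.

0.3767%

With a nominal annual rate compounded monthly, the periodic rate is the nominal rate divided by 12.
i = 0.0452 / 12 = 0.0037667 = 0.3767%.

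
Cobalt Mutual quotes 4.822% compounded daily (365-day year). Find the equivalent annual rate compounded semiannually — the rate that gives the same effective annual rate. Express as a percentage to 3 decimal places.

4.880%

EAR = (1 + 0.04822/365)^365 − 1 = 0.049398.
Solve (1 + r/2)^2 = 1.049398: r/2 = 1.049398^(1/2) − 1 = 0.024401, so r = 0.048803 = 4.880%.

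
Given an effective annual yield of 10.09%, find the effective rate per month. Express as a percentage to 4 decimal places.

The per-month rate i satisfies (1 + i)^12 = 1 + 0.1009.
i = 1.1009^(1/12) − 1 = 0.0080428 = 0.8043%.

0.8043%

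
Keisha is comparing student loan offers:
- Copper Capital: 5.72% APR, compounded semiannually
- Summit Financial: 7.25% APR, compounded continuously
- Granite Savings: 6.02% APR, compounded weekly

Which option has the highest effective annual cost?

Summit Financial

Copper Capital: (1 + 0.0572/2)^2 − 1 = 5.802%
Summit Financial: e^0.0725 − 1 = 7.519%
Granite Savings: (1 + 0.0602/52)^52 − 1 = 6.201%
The highest effective annual rate is Summit Financial at 7.519%.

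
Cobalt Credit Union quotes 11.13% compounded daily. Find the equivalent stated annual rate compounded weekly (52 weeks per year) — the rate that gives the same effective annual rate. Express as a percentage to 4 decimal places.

11.1402%

EAR = (1 + 0.1113/365)^365 − 1 = 0.117711.
Solve (1 + r/52)^52 = 1.117711: r/52 = 1.117711^(1/52) − 1 = 0.002142, so r = 0.111402 = 11.1402%.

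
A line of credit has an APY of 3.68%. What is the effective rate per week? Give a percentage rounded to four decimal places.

The per-week rate i satisfies (1 + i)^52 = 1 + 0.0368.
i = 1.0368^(1/52) − 1 = 0.0006952 = 0.0695%.

0.0695%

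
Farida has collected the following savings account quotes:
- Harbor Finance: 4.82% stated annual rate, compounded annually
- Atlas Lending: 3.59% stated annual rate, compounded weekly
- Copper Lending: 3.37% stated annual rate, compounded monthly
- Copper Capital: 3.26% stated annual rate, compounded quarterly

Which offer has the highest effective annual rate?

Harbor Finance: compounded annually, EAR = 4.820%
Atlas Lending: (1 + 0.0359/52)^52 − 1 = 3.654%
Copper Lending: (1 + 0.0337/12)^12 − 1 = 3.423%
Copper Capital: (1 + 0.0326/4)^4 − 1 = 3.300%
The highest effective annual rate is Harbor Finance at 4.820%.

Harbor Finance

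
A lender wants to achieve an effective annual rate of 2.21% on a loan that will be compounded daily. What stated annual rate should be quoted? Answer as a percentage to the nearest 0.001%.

(1 + r/365)^365 − 1 = 0.0221, so 1 + r/365 = 1.0221^(1/365).
r/365 = 0.000060, so r = 0.021860 = 2.186%.

2.186%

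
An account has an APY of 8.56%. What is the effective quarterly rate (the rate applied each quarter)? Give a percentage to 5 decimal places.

The per-quarter rate i satisfies (1 + i)^4 = 1 + 0.0856.
i = 1.0856^(1/4) − 1 = 0.0207455 = 2.07455%.

2.07455%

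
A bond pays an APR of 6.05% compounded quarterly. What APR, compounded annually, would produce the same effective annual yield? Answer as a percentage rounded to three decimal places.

6.189%

EAR = (1 + 0.0605/4)^4 − 1 = 0.061886.
Compounded annually, the equivalent nominal rate is the EAR itself: 6.189%.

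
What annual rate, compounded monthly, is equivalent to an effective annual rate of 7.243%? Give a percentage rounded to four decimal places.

(1 + r/12)^12 − 1 = 0.07243, so 1 + r/12 = 1.07243^(1/12).
r/12 = 0.005844, so r = 0.070131 = 7.0131%.

7.0131%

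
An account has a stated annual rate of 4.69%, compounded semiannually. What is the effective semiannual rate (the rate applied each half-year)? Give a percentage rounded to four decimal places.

2.3450%

With a nominal annual rate compounded semiannually, the periodic rate is the nominal rate divided by 2.
i = 0.0469 / 2 = 0.0234500 = 2.3450%.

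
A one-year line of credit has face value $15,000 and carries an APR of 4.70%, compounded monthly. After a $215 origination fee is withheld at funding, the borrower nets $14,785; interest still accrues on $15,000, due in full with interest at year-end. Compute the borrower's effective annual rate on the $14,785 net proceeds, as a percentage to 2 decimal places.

6.33%

Amount owed after one year: 15,000 × (1 + 0.0470/12)^12 = 15,000 × 1.048026 = $15,720.39.
Effective rate on net proceeds: 15,720.39 / 14,785 − 1 = 0.063266 = 6.33%.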